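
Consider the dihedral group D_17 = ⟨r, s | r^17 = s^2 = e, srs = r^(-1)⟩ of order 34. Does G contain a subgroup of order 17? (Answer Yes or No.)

17 | 34. A subgroup of order 17 is {e, r, r^2, r^3, r^4, r^5, r^6, r^7, r^8, r^9, r^10, r^11, r^12, r^13, r^14, r^15, r^16}.

Yes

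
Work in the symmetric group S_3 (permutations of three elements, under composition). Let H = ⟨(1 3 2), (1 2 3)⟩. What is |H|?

3

|⟨(1 3 2)⟩| = 3 and |⟨(1 2 3)⟩| = 3, so |H| is a multiple of lcm(3, 3) = 3 and divides |G| = 6.
Closing under the operation: H = {e, (1 2 3), (1 3 2)}, so |H| = 3.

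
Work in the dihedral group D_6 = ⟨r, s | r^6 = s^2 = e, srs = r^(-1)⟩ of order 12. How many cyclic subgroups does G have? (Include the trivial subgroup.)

Each element a generates a cyclic subgroup ⟨a⟩; distinct elements may generate the same one (a cyclic group of order d has φ(d) generators).
Cyclic subgroups by order — order 1: 1; order 2: 7; order 3: 1; order 6: 1.
Total: 10.

10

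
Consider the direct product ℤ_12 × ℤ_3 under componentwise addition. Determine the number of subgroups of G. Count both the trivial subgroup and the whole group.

|G| = 36, so by Lagrange every subgroup order divides 36. Divisors: 1, 2, 3, 4, 6, 9, 12, 18, 36.
Subgroups by order — order 1: 1; order 2: 1; order 3: 4; order 4: 1; order 6: 4; order 9: 1; order 12: 4; order 18: 1; order 36: 1.
Total: 1 + 1 + 4 + 1 + 4 + 1 + 4 + 1 + 1 = 18.

18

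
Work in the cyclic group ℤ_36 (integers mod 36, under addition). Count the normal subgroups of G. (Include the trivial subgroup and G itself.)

9

G is abelian, so every subgroup is normal.
G has 9 subgroups in total, hence 9 normal subgroups.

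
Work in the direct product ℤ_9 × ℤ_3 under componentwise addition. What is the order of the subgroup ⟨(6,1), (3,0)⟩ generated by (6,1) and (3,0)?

|⟨(6,1)⟩| = 3 and |⟨(3,0)⟩| = 3, so |H| is a multiple of lcm(3, 3) = 3 and divides |G| = 27.
Closing under the operation: H = {(0,0), (0,1), (0,2), (3,0), (3,1), (3,2), (6,0), (6,1), (6,2)}, so |H| = 9.

9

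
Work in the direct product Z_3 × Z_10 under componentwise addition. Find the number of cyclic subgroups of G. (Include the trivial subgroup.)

Each element a generates a cyclic subgroup ⟨a⟩; distinct elements may generate the same one (a cyclic group of order d has φ(d) generators).
Cyclic subgroups by order — order 1: 1; order 2: 1; order 3: 1; order 5: 1; order 6: 1; order 10: 1; order 15: 1; order 30: 1.
Total: 8.

8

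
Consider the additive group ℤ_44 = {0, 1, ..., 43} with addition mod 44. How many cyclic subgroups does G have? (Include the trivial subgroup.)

6

Group the elements of G by the cyclic subgroup they generate; each cyclic subgroup of order d accounts for φ(d) elements.
Cyclic subgroups by order — order 1: 1; order 2: 1; order 4: 1; order 11: 1; order 22: 1; order 44: 1.
Total: 6.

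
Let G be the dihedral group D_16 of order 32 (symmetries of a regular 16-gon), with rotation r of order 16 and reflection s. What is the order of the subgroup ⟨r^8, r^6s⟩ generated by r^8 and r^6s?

4

|⟨r^8⟩| = 2 and |⟨r^6s⟩| = 2, so |H| is a multiple of lcm(2, 2) = 2 and divides |G| = 32.
Closing under the operation: H = {e, r^8, r^6s, r^14s}, so |H| = 4.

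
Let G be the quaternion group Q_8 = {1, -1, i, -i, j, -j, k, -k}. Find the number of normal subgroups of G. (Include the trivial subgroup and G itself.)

G has 6 subgroups. Checking conjugation-invariance by order — order 1: 1/1 normal; order 2: 1/1 normal; order 4: 3/3 normal; order 8: 1/1 normal.
Total normal subgroups: 6.

6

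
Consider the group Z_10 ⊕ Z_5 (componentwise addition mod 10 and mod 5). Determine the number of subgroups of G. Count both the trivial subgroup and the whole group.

16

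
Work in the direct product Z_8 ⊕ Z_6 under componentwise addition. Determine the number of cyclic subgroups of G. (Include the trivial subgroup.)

Each element a generates a cyclic subgroup ⟨a⟩; distinct elements may generate the same one (a cyclic group of order d has φ(d) generators).
Cyclic subgroups by order — order 1: 1; order 2: 3; order 3: 1; order 4: 2; order 6: 3; order 8: 2; order 12: 2; order 24: 2.
Total: 16.

16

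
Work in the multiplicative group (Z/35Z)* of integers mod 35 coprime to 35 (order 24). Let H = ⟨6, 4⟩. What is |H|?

|⟨6⟩| = 2 and |⟨4⟩| = 6, so |H| is a multiple of lcm(2, 6) = 6 and divides |G| = 24.
Closing under the operation: H = {1, 4, 6, 9, 11, 16, 19, 24, 26, 29, 31, 34}, so |H| = 12.

12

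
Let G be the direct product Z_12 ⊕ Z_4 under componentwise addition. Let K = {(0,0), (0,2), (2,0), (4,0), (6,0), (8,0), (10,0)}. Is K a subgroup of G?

|K| = 7 does not divide |G| = 48, so by Lagrange K is not a subgroup.

No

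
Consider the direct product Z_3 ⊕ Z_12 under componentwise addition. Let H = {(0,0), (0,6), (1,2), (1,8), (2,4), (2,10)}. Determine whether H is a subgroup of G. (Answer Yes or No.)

Yes

|H| = 6 divides |G| = 36, consistent with Lagrange.
H contains the identity, every element's inverse is in H, and H is closed under +: it is a subgroup.
In fact H = ⟨(1,2)⟩.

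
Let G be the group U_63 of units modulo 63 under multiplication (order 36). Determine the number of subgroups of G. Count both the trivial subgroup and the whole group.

30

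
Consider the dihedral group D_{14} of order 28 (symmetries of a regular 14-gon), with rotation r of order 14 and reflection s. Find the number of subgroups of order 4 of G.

|G| = 28 and 4 | 28, so subgroups of order 4 are possible by Lagrange.
The subgroups of order 4 are: {e, r^7, r^3s, r^10s}; {e, r^7, r^4s, r^11s}; {e, r^7, r^5s, r^12s}; {e, r^7, r^6s, r^13s}; … (7 in all).
So G has 7 subgroups of order 4.

7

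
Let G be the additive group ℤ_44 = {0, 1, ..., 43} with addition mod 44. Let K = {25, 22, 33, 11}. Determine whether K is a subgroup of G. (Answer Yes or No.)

No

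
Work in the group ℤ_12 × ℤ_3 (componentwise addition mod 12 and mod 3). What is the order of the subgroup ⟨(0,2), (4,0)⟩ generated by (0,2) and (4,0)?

9

|⟨(0,2)⟩| = 3 and |⟨(4,0)⟩| = 3, so |H| is a multiple of lcm(3, 3) = 3 and divides |G| = 36.
Closing under the operation: H = {(0,0), (0,1), (0,2), (4,0), (4,1), (4,2), (8,0), (8,1), (8,2)}, so |H| = 9.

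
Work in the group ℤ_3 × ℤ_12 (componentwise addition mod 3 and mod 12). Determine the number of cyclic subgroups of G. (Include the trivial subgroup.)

A cyclic subgroup of order d is generated by each of its φ(d) elements of order d, so the cyclic subgroups of order d number (#elements of order d)/φ(d).
Cyclic subgroups by order — order 1: 1; order 2: 1; order 3: 4; order 4: 1; order 6: 4; order 12: 4.
Total: 15.

15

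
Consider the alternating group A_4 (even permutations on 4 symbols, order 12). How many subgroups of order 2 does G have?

3

|G| = 12 and 2 | 12, so subgroups of order 2 are possible by Lagrange.
The subgroups of order 2 are: {e, (1 2)(3 4)}; {e, (1 3)(2 4)}; {e, (1 4)(2 3)}.
So G has 3 subgroups of order 2.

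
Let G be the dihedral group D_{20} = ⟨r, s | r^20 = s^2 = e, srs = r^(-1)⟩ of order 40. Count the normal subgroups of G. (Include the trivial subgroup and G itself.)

9

G has 48 subgroups. Checking conjugation-invariance by order — order 1: 1/1 normal; order 2: 1/21 normal; order 4: 1/11 normal; order 5: 1/1 normal; order 8: 0/5 normal; order 10: 1/5 normal; order 20: 3/3 normal; order 40: 1/1 normal.
Total normal subgroups: 9.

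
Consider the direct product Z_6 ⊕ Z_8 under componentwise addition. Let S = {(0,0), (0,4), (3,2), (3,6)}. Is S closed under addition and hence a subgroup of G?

|S| = 4 divides |G| = 48, consistent with Lagrange.
S contains the identity, every element's inverse is in S, and S is closed under +: it is a subgroup.
In fact S = ⟨(3,2)⟩.

Yes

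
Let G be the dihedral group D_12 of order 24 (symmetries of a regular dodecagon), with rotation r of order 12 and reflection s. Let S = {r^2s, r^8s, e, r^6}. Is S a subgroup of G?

Yes

|S| = 4 divides |G| = 24, consistent with Lagrange.
S contains the identity, every element's inverse is in S, and S is closed under ·: it is a subgroup.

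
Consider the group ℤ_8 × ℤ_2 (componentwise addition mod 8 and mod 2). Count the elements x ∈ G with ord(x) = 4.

An element (a,b) has order lcm(ord(a), ord(b)); count pairs with lcm equal to 4.
Enumerating gives 4 such elements.

4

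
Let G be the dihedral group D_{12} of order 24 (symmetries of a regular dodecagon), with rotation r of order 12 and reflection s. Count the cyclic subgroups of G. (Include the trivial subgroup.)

Group the elements of G by the cyclic subgroup they generate; each cyclic subgroup of order d accounts for φ(d) elements.
Cyclic subgroups by order — order 1: 1; order 2: 13; order 3: 1; order 4: 1; order 6: 1; order 12: 1.
Total: 18.

18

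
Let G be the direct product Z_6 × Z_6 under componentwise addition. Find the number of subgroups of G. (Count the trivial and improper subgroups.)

|G| = 36, so by Lagrange every subgroup order divides 36. Divisors: 1, 2, 3, 4, 6, 9, 12, 18, 36.
Subgroups by order — order 1: 1; order 2: 3; order 3: 4; order 4: 1; order 6: 12; order 9: 1; order 12: 4; order 18: 3; order 36: 1.
Total: 1 + 3 + 4 + 1 + 12 + 1 + 4 + 3 + 1 = 30.

30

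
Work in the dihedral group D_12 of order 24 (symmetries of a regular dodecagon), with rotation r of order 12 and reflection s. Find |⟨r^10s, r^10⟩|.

|⟨r^10s⟩| = 2 and |⟨r^10⟩| = 6, so |H| is a multiple of lcm(2, 6) = 6 and divides |G| = 24.
Closing under the operation: H = {e, r^2, r^4, r^6, r^8, r^10, s, r^2s, r^4s, r^6s, r^8s, r^10s}, so |H| = 12.

12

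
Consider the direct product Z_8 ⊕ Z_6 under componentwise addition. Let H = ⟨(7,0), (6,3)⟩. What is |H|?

|⟨(7,0)⟩| = 8 and |⟨(6,3)⟩| = 4, so |H| is a multiple of lcm(8, 4) = 8 and divides |G| = 48.
Closing under the operation: H = {(0,0), (0,3), (1,0), (1,3), (2,0), (2,3), (3,0), (3,3), (4,0), (4,3), (5,0), (5,3), (6,0), (6,3), (7,0), (7,3)}, so |H| = 16.

16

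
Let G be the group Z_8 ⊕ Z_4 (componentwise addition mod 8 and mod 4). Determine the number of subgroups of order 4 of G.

|G| = 32 and 4 | 32, so subgroups of order 4 are possible by Lagrange.
The subgroups of order 4 are: {(0,0), (0,1), (0,2), (0,3)}; {(0,0), (0,2), (4,0), (4,2)}; {(0,0), (0,2), (4,1), (4,3)}; {(0,0), (2,0), (4,0), (6,0)}; … (7 in all).
So G has 7 subgroups of order 4.

7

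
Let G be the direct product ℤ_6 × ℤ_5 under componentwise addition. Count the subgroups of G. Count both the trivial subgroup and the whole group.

8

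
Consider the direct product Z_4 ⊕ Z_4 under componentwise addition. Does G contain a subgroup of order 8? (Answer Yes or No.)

Yes

8 | 16. A subgroup of order 8 is {(0,0), (0,1), (0,2), (0,3), (2,0), (2,1), (2,2), (2,3)}.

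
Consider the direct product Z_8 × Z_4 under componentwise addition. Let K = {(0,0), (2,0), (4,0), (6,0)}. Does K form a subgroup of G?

|K| = 4 divides |G| = 32, consistent with Lagrange.
K contains the identity, every element's inverse is in K, and K is closed under +: it is a subgroup.
In fact K = ⟨(6,0)⟩.

Yes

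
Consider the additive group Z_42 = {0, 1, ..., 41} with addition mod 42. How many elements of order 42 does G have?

12

In a cyclic group of order 42, the number of elements of order d (for d | 42) is φ(d).
φ(42) = 12.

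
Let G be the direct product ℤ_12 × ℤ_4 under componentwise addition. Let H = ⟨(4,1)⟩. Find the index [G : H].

|⟨(4,1)⟩| = 12 and |G| = 48.
By Lagrange, [G : H] = |G|/|H| = 48/12 = 4.

4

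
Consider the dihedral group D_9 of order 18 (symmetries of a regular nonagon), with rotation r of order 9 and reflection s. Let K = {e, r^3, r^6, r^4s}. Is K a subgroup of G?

No

|K| = 4 does not divide |G| = 18, so by Lagrange K is not a subgroup.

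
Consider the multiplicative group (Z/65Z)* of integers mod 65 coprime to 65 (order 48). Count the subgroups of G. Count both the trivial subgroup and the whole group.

|G| = 48, so by Lagrange every subgroup order divides 48. Divisors: 1, 2, 3, 4, 6, 8, 12, 16, 24, 48.
Subgroups by order — order 1: 1; order 2: 3; order 3: 1; order 4: 7; order 6: 3; order 8: 3; order 12: 7; order 16: 1; order 24: 3; order 48: 1.
Total: 1 + 3 + 1 + 7 + 3 + 3 + 7 + 1 + 3 + 1 = 30.

30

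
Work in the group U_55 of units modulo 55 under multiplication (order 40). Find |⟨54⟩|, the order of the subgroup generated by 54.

Compute successive powers of 54 mod 55: 54, 1; 54^2 ≡ 1 (mod 55).
So |⟨54⟩| = 2.

2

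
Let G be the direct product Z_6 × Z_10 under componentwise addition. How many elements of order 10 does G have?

12

An element (a,b) has order lcm(ord(a), ord(b)); count pairs with lcm equal to 10.
Enumerating gives 12 such elements.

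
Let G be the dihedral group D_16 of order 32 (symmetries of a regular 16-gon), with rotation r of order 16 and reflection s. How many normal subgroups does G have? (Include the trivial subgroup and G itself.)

8

G has 36 subgroups. Checking conjugation-invariance by order — order 1: 1/1 normal; order 2: 1/17 normal; order 4: 1/9 normal; order 8: 1/5 normal; order 16: 3/3 normal; order 32: 1/1 normal.
Total normal subgroups: 8.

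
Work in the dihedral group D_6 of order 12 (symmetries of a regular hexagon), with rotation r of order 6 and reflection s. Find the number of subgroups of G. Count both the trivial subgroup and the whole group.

|G| = 12, so by Lagrange every subgroup order divides 12. Divisors: 1, 2, 3, 4, 6, 12.
Subgroups by order — order 1: 1; order 2: 7; order 3: 1; order 4: 3; order 6: 3; order 12: 1.
Total: 1 + 7 + 1 + 3 + 3 + 1 = 16.

16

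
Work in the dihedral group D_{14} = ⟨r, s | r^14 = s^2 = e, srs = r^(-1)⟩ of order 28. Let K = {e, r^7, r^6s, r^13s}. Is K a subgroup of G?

Yes

|K| = 4 divides |G| = 28, consistent with Lagrange.
K contains the identity, every element's inverse is in K, and K is closed under ·: it is a subgroup.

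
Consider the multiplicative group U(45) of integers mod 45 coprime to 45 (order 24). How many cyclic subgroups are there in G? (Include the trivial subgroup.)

Group the elements of G by the cyclic subgroup they generate; each cyclic subgroup of order d accounts for φ(d) elements.
Cyclic subgroups by order — order 1: 1; order 2: 3; order 3: 1; order 4: 2; order 6: 3; order 12: 2.
Total: 12.

12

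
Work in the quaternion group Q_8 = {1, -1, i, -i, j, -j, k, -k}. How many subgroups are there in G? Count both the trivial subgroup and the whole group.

6

|G| = 8, so by Lagrange every subgroup order divides 8. Divisors: 1, 2, 4, 8.
Subgroups by order — order 1: 1; order 2: 1; order 4: 3; order 8: 1.
Total: 1 + 1 + 3 + 1 = 6.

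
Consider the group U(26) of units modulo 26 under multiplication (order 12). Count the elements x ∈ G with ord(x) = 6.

2

The elements of order 6 are: 17, 23.
That's 2.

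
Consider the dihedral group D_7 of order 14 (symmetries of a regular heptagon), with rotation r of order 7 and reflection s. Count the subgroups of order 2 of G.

|G| = 14 and 2 | 14, so subgroups of order 2 are possible by Lagrange.
The subgroups of order 2 are: {e, r^2s}; {e, r^3s}; {e, r^4s}; {e, r^5s}; … (7 in all).
So G has 7 subgroups of order 2.

7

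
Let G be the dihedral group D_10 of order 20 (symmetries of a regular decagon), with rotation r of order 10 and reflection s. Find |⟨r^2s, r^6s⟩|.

|⟨r^2s⟩| = 2 and |⟨r^6s⟩| = 2, so |H| is a multiple of lcm(2, 2) = 2 and divides |G| = 20.
Closing under the operation: H = {e, r^2, r^4, r^6, r^8, s, r^2s, r^4s, r^6s, r^8s}, so |H| = 10.

10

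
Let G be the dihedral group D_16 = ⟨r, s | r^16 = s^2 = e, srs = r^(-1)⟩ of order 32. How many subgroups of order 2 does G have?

17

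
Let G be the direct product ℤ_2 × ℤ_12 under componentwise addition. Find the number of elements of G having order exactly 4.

4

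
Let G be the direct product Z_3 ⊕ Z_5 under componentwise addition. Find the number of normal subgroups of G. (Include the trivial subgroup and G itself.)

4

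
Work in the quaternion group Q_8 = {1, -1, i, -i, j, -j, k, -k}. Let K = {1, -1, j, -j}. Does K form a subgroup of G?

|K| = 4 divides |G| = 8, consistent with Lagrange.
K contains the identity, every element's inverse is in K, and K is closed under ·: it is a subgroup.
In fact K = ⟨j⟩.

Yes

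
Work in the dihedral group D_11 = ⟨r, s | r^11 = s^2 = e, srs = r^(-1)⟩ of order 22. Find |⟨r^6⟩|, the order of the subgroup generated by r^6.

11

Computing powers of r^6: the smallest k with (r^6)^k = e is k = 11.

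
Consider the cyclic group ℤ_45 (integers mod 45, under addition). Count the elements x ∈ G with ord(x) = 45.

24

In a cyclic group of order 45, the number of elements of order d (for d | 45) is φ(d).
φ(45) = 24.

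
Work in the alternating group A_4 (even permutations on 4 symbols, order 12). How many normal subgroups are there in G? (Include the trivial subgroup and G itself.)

3

G has 10 subgroups. Checking conjugation-invariance by order — order 1: 1/1 normal; order 2: 0/3 normal; order 3: 0/4 normal; order 4: 1/1 normal; order 12: 1/1 normal.
Total normal subgroups: 3.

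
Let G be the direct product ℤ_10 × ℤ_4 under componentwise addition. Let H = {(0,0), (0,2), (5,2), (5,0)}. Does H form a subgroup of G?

Yes

|H| = 4 divides |G| = 40, consistent with Lagrange.
H contains the identity, every element's inverse is in H, and H is closed under +: it is a subgroup.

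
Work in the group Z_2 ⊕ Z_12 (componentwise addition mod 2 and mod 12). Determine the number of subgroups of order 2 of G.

3

|G| = 24 and 2 | 24, so subgroups of order 2 are possible by Lagrange.
The subgroups of order 2 are: {(0,0), (0,6)}; {(0,0), (1,0)}; {(0,0), (1,6)}.
So G has 3 subgroups of order 2.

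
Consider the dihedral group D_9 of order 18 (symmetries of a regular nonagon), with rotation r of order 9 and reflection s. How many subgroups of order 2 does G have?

|G| = 18 and 2 | 18, so subgroups of order 2 are possible by Lagrange.
The subgroups of order 2 are: {e, r^2s}; {e, r^3s}; {e, r^4s}; {e, r^5s}; … (9 in all).
So G has 9 subgroups of order 2.

9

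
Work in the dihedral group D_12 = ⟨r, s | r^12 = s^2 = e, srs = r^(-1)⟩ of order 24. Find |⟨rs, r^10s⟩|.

|⟨rs⟩| = 2 and |⟨r^10s⟩| = 2, so |H| is a multiple of lcm(2, 2) = 2 and divides |G| = 24.
Closing under the operation: H = {e, r^3, r^6, r^9, rs, r^4s, r^7s, r^10s}, so |H| = 8.

8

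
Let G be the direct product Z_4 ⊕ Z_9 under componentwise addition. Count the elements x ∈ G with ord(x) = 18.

An element (a,b) has order lcm(ord(a), ord(b)); count pairs with lcm equal to 18.
Enumerating gives 6 such elements.

6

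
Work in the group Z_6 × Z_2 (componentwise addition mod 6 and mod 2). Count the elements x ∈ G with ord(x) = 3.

An element (a,b) has order lcm(ord(a), ord(b)); count pairs with lcm equal to 3.
Enumerating gives 2 such elements.

2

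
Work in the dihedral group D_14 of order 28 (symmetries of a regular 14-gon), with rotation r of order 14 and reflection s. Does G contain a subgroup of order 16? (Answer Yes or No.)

16 does not divide |G| = 28, so by Lagrange no subgroup of order 16 exists.

No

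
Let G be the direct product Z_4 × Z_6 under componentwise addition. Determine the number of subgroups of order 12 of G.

|G| = 24 and 12 | 24, so subgroups of order 12 are possible by Lagrange.
The subgroups of order 12 are: {(0,0), (0,1), (0,2), (0,3), (0,4), (0,5), (2,0), (2,1), (2,2), (2,3), (2,4), (2,5)}; {(0,0), (0,2), (0,4), (1,0), (1,2), (1,4), (2,0), (2,2), (2,4), (3,0), (3,2), (3,4)}; {(0,0), (0,2), (0,4), (1,1), (1,3), (1,5), (2,0), (2,2), (2,4), (3,1), (3,3), (3,5)}.
So G has 3 subgroups of order 12.

3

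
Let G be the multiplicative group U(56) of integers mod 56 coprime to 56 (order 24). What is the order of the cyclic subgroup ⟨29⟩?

2

Compute successive powers of 29 mod 56: 29, 1; 29^2 ≡ 1 (mod 56).
So |⟨29⟩| = 2.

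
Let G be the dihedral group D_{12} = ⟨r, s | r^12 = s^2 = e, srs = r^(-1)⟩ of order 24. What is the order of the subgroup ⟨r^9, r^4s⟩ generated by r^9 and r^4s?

|⟨r^9⟩| = 4 and |⟨r^4s⟩| = 2, so |H| is a multiple of lcm(4, 2) = 4 and divides |G| = 24.
Closing under the operation: H = {e, r^3, r^6, r^9, rs, r^4s, r^7s, r^10s}, so |H| = 8.

8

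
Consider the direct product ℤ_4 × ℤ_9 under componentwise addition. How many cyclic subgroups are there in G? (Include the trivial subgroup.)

A cyclic subgroup of order d is generated by each of its φ(d) elements of order d, so the cyclic subgroups of order d number (#elements of order d)/φ(d).
Cyclic subgroups by order — order 1: 1; order 2: 1; order 3: 1; order 4: 1; order 6: 1; order 9: 1; order 12: 1; order 18: 1; order 36: 1.
Total: 9.

9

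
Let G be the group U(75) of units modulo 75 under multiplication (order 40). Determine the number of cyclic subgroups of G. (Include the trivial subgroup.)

A cyclic subgroup of order d is generated by each of its φ(d) elements of order d, so the cyclic subgroups of order d number (#elements of order d)/φ(d).
Cyclic subgroups by order — order 1: 1; order 2: 3; order 4: 2; order 5: 1; order 10: 3; order 20: 2.
Total: 12.

12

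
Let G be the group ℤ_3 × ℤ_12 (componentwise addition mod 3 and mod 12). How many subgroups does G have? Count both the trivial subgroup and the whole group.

18

|G| = 36, so by Lagrange every subgroup order divides 36. Divisors: 1, 2, 3, 4, 6, 9, 12, 18, 36.
Subgroups by order — order 1: 1; order 2: 1; order 3: 4; order 4: 1; order 6: 4; order 9: 1; order 12: 4; order 18: 1; order 36: 1.
Total: 1 + 1 + 4 + 1 + 4 + 1 + 4 + 1 + 1 = 18.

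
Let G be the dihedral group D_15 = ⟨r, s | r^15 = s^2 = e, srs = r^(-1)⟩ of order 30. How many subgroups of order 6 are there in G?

5

|G| = 30 and 6 | 30, so subgroups of order 6 are possible by Lagrange.
The subgroups of order 6 are: {e, r^5, r^10, s, r^5s, r^10s}; {e, r^5, r^10, rs, r^6s, r^11s}; {e, r^5, r^10, r^2s, r^7s, r^12s}; {e, r^5, r^10, r^3s, r^8s, r^13s}; … (5 in all).
So G has 5 subgroups of order 6.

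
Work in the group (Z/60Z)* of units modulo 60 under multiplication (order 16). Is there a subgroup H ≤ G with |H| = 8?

Yes

8 | 16. A subgroup of order 8 is {1, 11, 13, 23, 37, 47, 49, 59}.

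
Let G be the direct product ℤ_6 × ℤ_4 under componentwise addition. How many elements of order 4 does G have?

An element (a,b) has order lcm(ord(a), ord(b)); count pairs with lcm equal to 4.
Enumerating gives 4 such elements.

4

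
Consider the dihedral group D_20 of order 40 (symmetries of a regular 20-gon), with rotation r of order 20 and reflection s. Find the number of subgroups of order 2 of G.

|G| = 40 and 2 | 40, so subgroups of order 2 are possible by Lagrange.
The subgroups of order 2 are: {e, r^10}; {e, r^10s}; {e, r^11s}; {e, r^12s}; … (21 in all).
So G has 21 subgroups of order 2.

21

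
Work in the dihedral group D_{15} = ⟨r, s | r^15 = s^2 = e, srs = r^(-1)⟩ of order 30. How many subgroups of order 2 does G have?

15

|G| = 30 and 2 | 30, so subgroups of order 2 are possible by Lagrange.
The subgroups of order 2 are: {e, r^10s}; {e, r^11s}; {e, r^12s}; {e, r^13s}; … (15 in all).
So G has 15 subgroups of order 2.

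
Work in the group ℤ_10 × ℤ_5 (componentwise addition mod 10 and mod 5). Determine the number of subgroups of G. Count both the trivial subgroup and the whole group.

|G| = 50, so by Lagrange every subgroup order divides 50. Divisors: 1, 2, 5, 10, 25, 50.
Subgroups by order — order 1: 1; order 2: 1; order 5: 6; order 10: 6; order 25: 1; order 50: 1.
Total: 1 + 1 + 6 + 6 + 1 + 1 = 16.

16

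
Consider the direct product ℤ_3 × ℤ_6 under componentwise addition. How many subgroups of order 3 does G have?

|G| = 18 and 3 | 18, so subgroups of order 3 are possible by Lagrange.
The subgroups of order 3 are: {(0,0), (0,2), (0,4)}; {(0,0), (1,0), (2,0)}; {(0,0), (1,2), (2,4)}; {(0,0), (1,4), (2,2)}.
So G has 4 subgroups of order 3.

4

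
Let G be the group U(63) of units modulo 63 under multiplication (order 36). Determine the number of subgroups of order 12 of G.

|G| = 36 and 12 | 36, so subgroups of order 12 are possible by Lagrange.
The subgroups of order 12 are: {1, 8, 10, 17, 19, 26, 37, 44, 46, 53, 55, 62}; {1, 5, 8, 11, 23, 25, 38, 40, 52, 55, 58, 62}; {1, 8, 13, 20, 22, 29, 34, 41, 43, 50, 55, 62}; {1, 2, 4, 8, 16, 31, 32, 47, 55, 59, 61, 62}.
So G has 4 subgroups of order 12.

4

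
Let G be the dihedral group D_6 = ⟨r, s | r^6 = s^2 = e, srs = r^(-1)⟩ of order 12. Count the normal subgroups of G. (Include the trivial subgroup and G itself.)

G has 16 subgroups. Checking conjugation-invariance by order — order 1: 1/1 normal; order 2: 1/7 normal; order 3: 1/1 normal; order 4: 0/3 normal; order 6: 3/3 normal; order 12: 1/1 normal.
Total normal subgroups: 7.

7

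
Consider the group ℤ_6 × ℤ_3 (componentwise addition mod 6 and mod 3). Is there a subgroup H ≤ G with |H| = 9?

9 | 18. A subgroup of order 9 is {(0,0), (0,1), (0,2), (2,0), (2,1), (2,2), (4,0), (4,1), (4,2)}.

Yes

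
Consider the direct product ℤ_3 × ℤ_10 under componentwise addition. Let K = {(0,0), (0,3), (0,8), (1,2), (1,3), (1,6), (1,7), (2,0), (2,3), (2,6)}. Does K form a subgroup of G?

(1,2) ∈ K but its inverse (2,8) ∉ K, so K is not a subgroup.

No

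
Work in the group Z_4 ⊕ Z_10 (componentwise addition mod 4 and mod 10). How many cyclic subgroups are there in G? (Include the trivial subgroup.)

12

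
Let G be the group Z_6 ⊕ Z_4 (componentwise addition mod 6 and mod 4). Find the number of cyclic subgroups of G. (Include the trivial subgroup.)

Group the elements of G by the cyclic subgroup they generate; each cyclic subgroup of order d accounts for φ(d) elements.
Cyclic subgroups by order — order 1: 1; order 2: 3; order 3: 1; order 4: 2; order 6: 3; order 12: 2.
Total: 12.

12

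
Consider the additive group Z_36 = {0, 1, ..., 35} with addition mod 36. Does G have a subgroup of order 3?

3 | 36. A subgroup of order 3 is {0, 12, 24}.

Yes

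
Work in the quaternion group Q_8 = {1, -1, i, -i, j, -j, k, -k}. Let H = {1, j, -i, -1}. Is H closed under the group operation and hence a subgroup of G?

-i ∈ H but its inverse i ∉ H, so H is not a subgroup.

No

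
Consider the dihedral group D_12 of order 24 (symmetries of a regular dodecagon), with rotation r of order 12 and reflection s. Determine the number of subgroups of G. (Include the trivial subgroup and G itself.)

|G| = 24, so by Lagrange every subgroup order divides 24. Divisors: 1, 2, 3, 4, 6, 8, 12, 24.
Subgroups by order — order 1: 1; order 2: 13; order 3: 1; order 4: 7; order 6: 5; order 8: 3; order 12: 3; order 24: 1.
Total: 1 + 13 + 1 + 7 + 5 + 3 + 3 + 1 = 34.

34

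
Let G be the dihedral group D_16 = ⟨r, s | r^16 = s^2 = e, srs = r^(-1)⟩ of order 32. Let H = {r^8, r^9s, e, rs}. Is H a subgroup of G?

Yes

|H| = 4 divides |G| = 32, consistent with Lagrange.
H contains the identity, every element's inverse is in H, and H is closed under ·: it is a subgroup.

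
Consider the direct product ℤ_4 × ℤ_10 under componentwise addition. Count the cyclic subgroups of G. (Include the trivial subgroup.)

A cyclic subgroup of order d is generated by each of its φ(d) elements of order d, so the cyclic subgroups of order d number (#elements of order d)/φ(d).
Cyclic subgroups by order — order 1: 1; order 2: 3; order 4: 2; order 5: 1; order 10: 3; order 20: 2.
Total: 12.

12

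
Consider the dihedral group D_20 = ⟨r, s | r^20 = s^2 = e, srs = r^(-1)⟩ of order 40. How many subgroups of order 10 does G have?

|G| = 40 and 10 | 40, so subgroups of order 10 are possible by Lagrange.
The subgroups of order 10 are: {e, r^2, r^4, r^6, r^8, r^10, r^12, r^14, r^16, r^18}; {e, r^4, r^8, r^12, r^16, r^2s, r^6s, r^10s, r^14s, r^18s}; {e, r^4, r^8, r^12, r^16, r^3s, r^7s, r^11s, r^15s, r^19s}; {e, r^4, r^8, r^12, r^16, s, r^4s, r^8s, r^12s, r^16s}; … (5 in all).
So G has 5 subgroups of order 10.

5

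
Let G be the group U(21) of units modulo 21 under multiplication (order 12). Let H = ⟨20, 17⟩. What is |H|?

6

|⟨20⟩| = 2 and |⟨17⟩| = 6, so |H| is a multiple of lcm(2, 6) = 6 and divides |G| = 12.
Closing under the operation: H = {1, 4, 5, 16, 17, 20}, so |H| = 6.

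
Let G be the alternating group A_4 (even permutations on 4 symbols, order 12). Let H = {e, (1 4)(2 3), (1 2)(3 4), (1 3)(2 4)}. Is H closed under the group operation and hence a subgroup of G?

|H| = 4 divides |G| = 12, consistent with Lagrange.
H contains the identity, every element's inverse is in H, and H is closed under ∘: it is a subgroup.

Yes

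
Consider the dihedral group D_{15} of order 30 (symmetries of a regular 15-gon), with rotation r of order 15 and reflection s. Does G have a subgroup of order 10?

Yes

10 | 30. A subgroup of order 10 is {e, r^3, r^6, r^9, r^12, rs, r^4s, r^7s, r^10s, r^13s}.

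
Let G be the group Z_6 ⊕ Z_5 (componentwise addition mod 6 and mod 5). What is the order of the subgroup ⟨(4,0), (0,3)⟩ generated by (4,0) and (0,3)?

|⟨(4,0)⟩| = 3 and |⟨(0,3)⟩| = 5, so |H| is a multiple of lcm(3, 5) = 15 and divides |G| = 30.
Closing under the operation: H = {(0,0), (0,1), (0,2), (0,3), (0,4), (2,0), (2,1), (2,2), (2,3), (2,4), (4,0), (4,1), (4,2), (4,3), (4,4)}, so |H| = 15.

15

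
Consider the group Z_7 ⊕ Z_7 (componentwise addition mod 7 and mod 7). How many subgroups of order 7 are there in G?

|G| = 49 and 7 | 49, so subgroups of order 7 are possible by Lagrange.
The subgroups of order 7 are: {(0,0), (0,1), (0,2), (0,3), (0,4), (0,5), (0,6)}; {(0,0), (1,0), (2,0), (3,0), (4,0), (5,0), (6,0)}; {(0,0), (1,1), (2,2), (3,3), (4,4), (5,5), (6,6)}; {(0,0), (1,2), (2,4), (3,6), (4,1), (5,3), (6,5)}; … (8 in all).
So G has 8 subgroups of order 7.

8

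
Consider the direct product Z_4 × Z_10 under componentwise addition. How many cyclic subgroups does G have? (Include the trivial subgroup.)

Group the elements of G by the cyclic subgroup they generate; each cyclic subgroup of order d accounts for φ(d) elements.
Cyclic subgroups by order — order 1: 1; order 2: 3; order 4: 2; order 5: 1; order 10: 3; order 20: 2.
Total: 12.

12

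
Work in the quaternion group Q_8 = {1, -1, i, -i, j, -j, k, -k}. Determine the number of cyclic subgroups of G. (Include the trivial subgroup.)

5

Each element a generates a cyclic subgroup ⟨a⟩; distinct elements may generate the same one (a cyclic group of order d has φ(d) generators).
Cyclic subgroups by order — order 1: 1; order 2: 1; order 4: 3.
Total: 5.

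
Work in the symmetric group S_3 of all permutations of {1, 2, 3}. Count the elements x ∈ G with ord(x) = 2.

3

The elements of order 2 are: (2 3), (1 2), (1 3).
That's 3.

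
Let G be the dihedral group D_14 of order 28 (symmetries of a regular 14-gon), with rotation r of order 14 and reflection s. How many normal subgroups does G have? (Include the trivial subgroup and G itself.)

7

G has 28 subgroups. Checking conjugation-invariance by order — order 1: 1/1 normal; order 2: 1/15 normal; order 4: 0/7 normal; order 7: 1/1 normal; order 14: 3/3 normal; order 28: 1/1 normal.
Total normal subgroups: 7.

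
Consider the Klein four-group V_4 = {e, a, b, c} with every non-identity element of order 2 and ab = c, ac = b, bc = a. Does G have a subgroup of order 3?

3 does not divide |G| = 4, so by Lagrange no subgroup of order 3 exists.

No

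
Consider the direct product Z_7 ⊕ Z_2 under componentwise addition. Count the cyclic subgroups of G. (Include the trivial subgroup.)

Group the elements of G by the cyclic subgroup they generate; each cyclic subgroup of order d accounts for φ(d) elements.
Cyclic subgroups by order — order 1: 1; order 2: 1; order 7: 1; order 14: 1.
Total: 4.

4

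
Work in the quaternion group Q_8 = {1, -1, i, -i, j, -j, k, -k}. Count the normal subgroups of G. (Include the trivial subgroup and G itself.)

6

G has 6 subgroups. Checking conjugation-invariance by order — order 1: 1/1 normal; order 2: 1/1 normal; order 4: 3/3 normal; order 8: 1/1 normal.
Total normal subgroups: 6.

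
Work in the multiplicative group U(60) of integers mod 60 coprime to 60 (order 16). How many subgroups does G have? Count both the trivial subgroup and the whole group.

27

|G| = 16, so by Lagrange every subgroup order divides 16. Divisors: 1, 2, 4, 8, 16.
Subgroups by order — order 1: 1; order 2: 7; order 4: 11; order 8: 7; order 16: 1.
Total: 1 + 7 + 11 + 7 + 1 = 27.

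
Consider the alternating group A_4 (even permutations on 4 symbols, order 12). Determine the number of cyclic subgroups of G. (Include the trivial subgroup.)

Each element a generates a cyclic subgroup ⟨a⟩; distinct elements may generate the same one (a cyclic group of order d has φ(d) generators).
Cyclic subgroups by order — order 1: 1; order 2: 3; order 3: 4.
Total: 8.

8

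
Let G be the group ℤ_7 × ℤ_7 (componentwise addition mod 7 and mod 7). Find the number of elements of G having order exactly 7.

48

An element (a,b) has order lcm(ord(a), ord(b)); count pairs with lcm equal to 7.
Enumerating gives 48 such elements.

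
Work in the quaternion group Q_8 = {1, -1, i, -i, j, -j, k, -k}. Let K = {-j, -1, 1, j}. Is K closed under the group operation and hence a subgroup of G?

|K| = 4 divides |G| = 8, consistent with Lagrange.
K contains the identity, every element's inverse is in K, and K is closed under ·: it is a subgroup.
In fact K = ⟨j⟩.

Yes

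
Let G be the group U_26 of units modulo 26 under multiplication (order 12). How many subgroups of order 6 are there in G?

1

|G| = 12 and 6 | 12, so subgroups of order 6 are possible by Lagrange.
The subgroups of order 6 are: {1, 3, 9, 17, 23, 25}.
So G has 1 subgroup of order 6.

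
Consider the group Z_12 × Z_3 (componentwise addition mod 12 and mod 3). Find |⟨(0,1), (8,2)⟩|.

|⟨(0,1)⟩| = 3 and |⟨(8,2)⟩| = 3, so |H| is a multiple of lcm(3, 3) = 3 and divides |G| = 36.
Closing under the operation: H = {(0,0), (0,1), (0,2), (4,0), (4,1), (4,2), (8,0), (8,1), (8,2)}, so |H| = 9.

9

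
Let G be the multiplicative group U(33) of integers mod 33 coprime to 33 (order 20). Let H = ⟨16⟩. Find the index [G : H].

|⟨16⟩| = 5 and |G| = 20.
By Lagrange, [G : H] = |G|/|H| = 20/5 = 4.

4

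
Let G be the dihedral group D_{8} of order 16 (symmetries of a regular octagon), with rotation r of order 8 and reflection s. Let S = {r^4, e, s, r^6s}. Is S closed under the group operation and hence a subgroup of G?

No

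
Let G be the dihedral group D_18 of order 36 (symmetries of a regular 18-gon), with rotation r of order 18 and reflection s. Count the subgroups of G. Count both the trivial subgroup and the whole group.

45

|G| = 36, so by Lagrange every subgroup order divides 36. Divisors: 1, 2, 3, 4, 6, 9, 12, 18, 36.
Subgroups by order — order 1: 1; order 2: 19; order 3: 1; order 4: 9; order 6: 7; order 9: 1; order 12: 3; order 18: 3; order 36: 1.
Total: 1 + 19 + 1 + 9 + 7 + 1 + 3 + 3 + 1 = 45.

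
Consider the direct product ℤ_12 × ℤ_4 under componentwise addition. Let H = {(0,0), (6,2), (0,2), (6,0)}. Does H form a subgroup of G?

Yes

|H| = 4 divides |G| = 48, consistent with Lagrange.
H contains the identity, every element's inverse is in H, and H is closed under +: it is a subgroup.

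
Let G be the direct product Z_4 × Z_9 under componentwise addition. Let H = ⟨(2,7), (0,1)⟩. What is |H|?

|⟨(2,7)⟩| = 18 and |⟨(0,1)⟩| = 9, so |H| is a multiple of lcm(18, 9) = 18 and divides |G| = 36.
Closing under the operation: H = {(0,0), (0,1), (0,2), (0,3), (0,4), (0,5), (0,6), (0,7), (0,8), (2,0), (2,1), (2,2), (2,3), (2,4), (2,5), (2,6), (2,7), (2,8)}, so |H| = 18.

18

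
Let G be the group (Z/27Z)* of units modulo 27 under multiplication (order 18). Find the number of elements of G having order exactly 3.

The elements of order 3 are: 10, 19.
That's 2.

2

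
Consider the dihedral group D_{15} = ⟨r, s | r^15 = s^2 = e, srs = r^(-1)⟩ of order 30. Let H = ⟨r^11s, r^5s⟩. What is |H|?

10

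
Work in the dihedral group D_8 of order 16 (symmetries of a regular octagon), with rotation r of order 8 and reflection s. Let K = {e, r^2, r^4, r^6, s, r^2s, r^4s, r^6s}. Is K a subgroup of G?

Yes

|K| = 8 divides |G| = 16, consistent with Lagrange.
K contains the identity, every element's inverse is in K, and K is closed under ·: it is a subgroup.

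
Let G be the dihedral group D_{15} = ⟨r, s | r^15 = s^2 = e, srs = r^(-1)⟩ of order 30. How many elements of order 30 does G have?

0

No element of G has order 30 (even though 30 | 30).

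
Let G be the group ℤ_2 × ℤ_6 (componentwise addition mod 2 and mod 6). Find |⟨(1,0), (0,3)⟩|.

|⟨(1,0)⟩| = 2 and |⟨(0,3)⟩| = 2, so |H| is a multiple of lcm(2, 2) = 2 and divides |G| = 12.
Closing under the operation: H = {(0,0), (0,3), (1,0), (1,3)}, so |H| = 4.

4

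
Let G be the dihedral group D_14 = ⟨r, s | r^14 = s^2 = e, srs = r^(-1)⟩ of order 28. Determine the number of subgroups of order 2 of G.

|G| = 28 and 2 | 28, so subgroups of order 2 are possible by Lagrange.
The subgroups of order 2 are: {e, r^10s}; {e, r^11s}; {e, r^12s}; {e, r^13s}; … (15 in all).
So G has 15 subgroups of order 2.

15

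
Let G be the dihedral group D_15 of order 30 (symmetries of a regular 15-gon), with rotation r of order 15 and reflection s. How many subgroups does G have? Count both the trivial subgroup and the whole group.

28

|G| = 30, so by Lagrange every subgroup order divides 30. Divisors: 1, 2, 3, 5, 6, 10, 15, 30.
Subgroups by order — order 1: 1; order 2: 15; order 3: 1; order 5: 1; order 6: 5; order 10: 3; order 15: 1; order 30: 1.
Total: 1 + 15 + 1 + 1 + 5 + 3 + 1 + 1 = 28.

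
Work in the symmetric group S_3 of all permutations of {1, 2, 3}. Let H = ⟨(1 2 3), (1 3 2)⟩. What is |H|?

3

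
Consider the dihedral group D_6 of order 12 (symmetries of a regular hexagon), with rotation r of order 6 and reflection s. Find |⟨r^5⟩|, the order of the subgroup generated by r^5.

Computing powers of r^5: the smallest k with (r^5)^k = e is k = 6.

6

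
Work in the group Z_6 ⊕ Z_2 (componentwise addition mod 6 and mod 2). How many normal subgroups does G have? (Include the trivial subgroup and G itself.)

G is abelian, so every subgroup is normal.
G has 10 subgroups in total, hence 10 normal subgroups.

10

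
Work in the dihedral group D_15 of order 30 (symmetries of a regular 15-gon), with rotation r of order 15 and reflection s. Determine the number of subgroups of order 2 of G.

|G| = 30 and 2 | 30, so subgroups of order 2 are possible by Lagrange.
The subgroups of order 2 are: {e, r^10s}; {e, r^11s}; {e, r^12s}; {e, r^13s}; … (15 in all).
So G has 15 subgroups of order 2.

15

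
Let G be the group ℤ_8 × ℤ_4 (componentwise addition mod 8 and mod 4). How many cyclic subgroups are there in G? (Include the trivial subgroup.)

14

A cyclic subgroup of order d is generated by each of its φ(d) elements of order d, so the cyclic subgroups of order d number (#elements of order d)/φ(d).
Cyclic subgroups by order — order 1: 1; order 2: 3; order 4: 6; order 8: 4.
Total: 14.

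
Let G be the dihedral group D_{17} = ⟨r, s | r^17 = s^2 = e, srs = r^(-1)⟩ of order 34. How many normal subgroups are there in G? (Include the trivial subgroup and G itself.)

G has 20 subgroups. Checking conjugation-invariance by order — order 1: 1/1 normal; order 2: 0/17 normal; order 17: 1/1 normal; order 34: 1/1 normal.
Total normal subgroups: 3.

3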